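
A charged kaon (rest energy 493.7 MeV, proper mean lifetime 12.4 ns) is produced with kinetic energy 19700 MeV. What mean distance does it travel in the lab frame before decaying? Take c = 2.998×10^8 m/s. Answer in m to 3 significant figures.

γ = 1 + K/(m₀c²) = 1 + 19700/493.7 = 40.903
β = √(1 − 1/γ²) = 0.99970
Dilated lifetime: γτ₀ = 40.903 × 12.4 ns = 507.19 ns
d = βc·γτ₀ = 0.99970 × (2.998×10^8 m/s) × 5.0719×10^-7 s = 152 m

d ≈ 152 m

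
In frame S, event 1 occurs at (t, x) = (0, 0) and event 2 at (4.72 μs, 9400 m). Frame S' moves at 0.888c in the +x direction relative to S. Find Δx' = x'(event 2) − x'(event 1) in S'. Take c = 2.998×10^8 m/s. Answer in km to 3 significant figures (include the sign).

Δx' ≈ 17.7 km

γ = 1/√(1 − 0.888²) = 2.1747
Δx' = γ(Δx − vΔt) = 2.1747 × (9400 m − 0.888×(2.998×10^8 m/s)×4.72×10^-6 s)
= 2.1747 × (8143.4 m) = 17.7 km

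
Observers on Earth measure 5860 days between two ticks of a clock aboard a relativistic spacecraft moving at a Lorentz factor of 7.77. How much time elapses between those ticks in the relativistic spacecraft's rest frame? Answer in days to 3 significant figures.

γ = 7.77 (given)
Proper time: τ₀ = Δt/γ = 5860/7.77 = 754 days

τ₀ ≈ 754 days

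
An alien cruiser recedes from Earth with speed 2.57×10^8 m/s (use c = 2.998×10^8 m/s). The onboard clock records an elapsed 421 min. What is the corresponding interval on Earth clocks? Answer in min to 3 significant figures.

Δt ≈ 818 min

β = v/c = 2.57×10^8 / 2.998×10^8 = 0.85724
γ = 1/√(1 − 0.85724²) = 1.9420
Time dilation: Δt = γτ₀ = 1.9420 × 421 min = 818 min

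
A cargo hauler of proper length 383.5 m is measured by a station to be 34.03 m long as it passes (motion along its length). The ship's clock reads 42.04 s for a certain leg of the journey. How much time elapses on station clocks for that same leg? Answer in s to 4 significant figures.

Length contraction ⇒ γ = L₀/L = 383.5/34.03 = 11.2695
Time dilation: Δt = γτ₀ = 11.2695 × 42.04 s = 473.8 s

Δt ≈ 473.8 s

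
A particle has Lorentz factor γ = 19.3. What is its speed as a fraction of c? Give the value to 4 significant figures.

β = √(1 − 1/γ²) = √(1 − 1/19.3²) = √(0.997315) = 0.9987

β ≈ 0.9987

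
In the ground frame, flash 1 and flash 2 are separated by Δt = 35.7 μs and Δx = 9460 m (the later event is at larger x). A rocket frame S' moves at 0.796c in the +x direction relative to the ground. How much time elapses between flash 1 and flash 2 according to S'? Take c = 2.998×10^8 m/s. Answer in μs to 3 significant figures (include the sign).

γ = 1/√(1 − 0.796²) = 1.6521
Δt' = γ(Δt − vΔx/c²) = 1.6521 × (35.7 μs − 0.796×9460 m / (2.998×10^8 m/s))
= 1.6521 × (10.583 μs) = 17.5 μs

Δt' ≈ 17.5 μs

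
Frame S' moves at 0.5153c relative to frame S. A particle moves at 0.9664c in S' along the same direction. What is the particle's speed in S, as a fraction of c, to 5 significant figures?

Relativistic velocity addition: u = (u' + v)/(1 + u'v/c²)
= (0.9664 + 0.5153)/(1 + 0.9664×0.5153) = 1.4817/1.497986 = 0.98913

u ≈ 0.98913c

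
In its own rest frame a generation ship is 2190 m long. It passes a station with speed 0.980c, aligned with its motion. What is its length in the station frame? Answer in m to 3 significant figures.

L ≈ 436 m

γ = 1/√(1 − 0.980²) = 5.0252
Length contraction: L = L₀/γ = 2190/5.0252 = 436 m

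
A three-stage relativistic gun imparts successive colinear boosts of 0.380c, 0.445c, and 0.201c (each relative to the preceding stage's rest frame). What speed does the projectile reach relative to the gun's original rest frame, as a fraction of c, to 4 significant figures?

u ≈ 0.7940c

Compose boost 2: (0.445 + 0.380)/(1 + 0.445×0.380) = 0.8250/1.16910 = 0.705671
Compose boost 3: (0.201 + 0.705671)/(1 + 0.201×0.705671) = 0.906671/1.14184 = 0.7940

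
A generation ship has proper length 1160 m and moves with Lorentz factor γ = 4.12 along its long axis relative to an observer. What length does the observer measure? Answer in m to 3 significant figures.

L ≈ 282 m

γ = 4.12 (given)
Length contraction: L = L₀/γ = 1160/4.12 = 282 m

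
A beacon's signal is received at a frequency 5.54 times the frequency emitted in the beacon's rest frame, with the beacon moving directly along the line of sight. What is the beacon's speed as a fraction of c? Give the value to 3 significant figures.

β ≈ 0.937

f_obs/f_src = √((1+β)/(1−β)) = 5.54  ⇒  (1+β)/(1−β) = 30.692
β = |1 − D²|/(1 + D²) = |1 − 30.692|/(1 + 30.692) = 0.937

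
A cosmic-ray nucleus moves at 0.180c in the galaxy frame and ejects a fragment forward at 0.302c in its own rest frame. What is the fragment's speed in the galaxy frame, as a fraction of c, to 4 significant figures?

u ≈ 0.4571c

Compose boost 2: (0.302 + 0.180)/(1 + 0.302×0.180) = 0.4820/1.05436 = 0.4571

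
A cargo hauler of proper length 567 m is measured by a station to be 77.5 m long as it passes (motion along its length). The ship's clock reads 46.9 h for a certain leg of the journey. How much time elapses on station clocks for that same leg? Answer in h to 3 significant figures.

Δt ≈ 343 h

Length contraction ⇒ γ = L₀/L = 567/77.5 = 7.3161
Time dilation: Δt = γτ₀ = 7.3161 × 46.9 h = 343 h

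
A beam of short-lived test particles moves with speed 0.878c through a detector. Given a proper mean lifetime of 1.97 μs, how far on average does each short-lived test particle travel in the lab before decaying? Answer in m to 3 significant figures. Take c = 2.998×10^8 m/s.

γ = 1/√(1 − 0.878²) = 2.0892
Dilated lifetime: Δt = γτ₀ = 2.0892 × 1.97 μs = 4.1157 μs
d = vΔt = 0.878c × 4.1157 μs = 2.6322×10^8 m/s × 4.1157×10^-6 s = 1080 m

d ≈ 1080 m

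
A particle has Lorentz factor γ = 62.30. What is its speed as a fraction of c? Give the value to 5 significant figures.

β = √(1 − 1/γ²) = √(1 − 1/62.30²) = √(0.9997424) = 0.99987

β ≈ 0.99987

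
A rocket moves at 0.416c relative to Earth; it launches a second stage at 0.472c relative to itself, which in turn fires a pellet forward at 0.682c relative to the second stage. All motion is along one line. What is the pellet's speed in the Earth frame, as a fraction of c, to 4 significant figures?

u ≈ 0.9456c

Compose boost 2: (0.472 + 0.416)/(1 + 0.472×0.416) = 0.8880/1.19635 = 0.742256
Compose boost 3: (0.682 + 0.742256)/(1 + 0.682×0.742256) = 1.42426/1.50622 = 0.9456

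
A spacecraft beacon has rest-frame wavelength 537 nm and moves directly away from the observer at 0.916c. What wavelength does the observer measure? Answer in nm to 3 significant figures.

λ_obs ≈ 2560 nm

Relativistic Doppler: λ_obs = λ_src √((1+β)/(1−β))
= 537 × √(1.9160/0.084000) = 537 × 4.7759 = 2560 nm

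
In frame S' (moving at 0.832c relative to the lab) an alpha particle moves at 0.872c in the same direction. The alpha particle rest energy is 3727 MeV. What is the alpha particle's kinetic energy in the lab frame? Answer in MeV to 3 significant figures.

K ≈ 20000 MeV

u_lab = (0.872 + 0.832)/(1 + 0.872×0.832) = 0.987538
γ = 1/√(1 − 0.987538²) = 6.3539
K = (γ − 1)m₀c² = (6.3539 − 1) × 3727 = 5.3539 × 3727 = 20000 MeV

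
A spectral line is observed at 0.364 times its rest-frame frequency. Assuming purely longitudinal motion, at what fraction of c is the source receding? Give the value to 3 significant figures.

f_obs/f_src = √((1−β)/(1+β)) = 0.364  ⇒  (1−β)/(1+β) = 0.13250
β = |1 − D²|/(1 + D²) = |1 − 0.13250|/(1 + 0.13250) = 0.766

β ≈ 0.766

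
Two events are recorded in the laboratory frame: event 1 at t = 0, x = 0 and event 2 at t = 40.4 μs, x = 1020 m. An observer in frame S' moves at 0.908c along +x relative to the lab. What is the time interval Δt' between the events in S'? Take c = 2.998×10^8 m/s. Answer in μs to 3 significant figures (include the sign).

Δt' ≈ 89.1 μs

γ = 1/√(1 − 0.908²) = 2.3868
Δt' = γ(Δt − vΔx/c²) = 2.3868 × (40.4 μs − 0.908×1020 m / (2.998×10^8 m/s))
= 2.3868 × (37.311 μs) = 89.1 μs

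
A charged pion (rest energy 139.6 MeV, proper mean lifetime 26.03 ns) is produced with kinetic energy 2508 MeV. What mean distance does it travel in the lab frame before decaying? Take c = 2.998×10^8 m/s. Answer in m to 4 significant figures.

d ≈ 147.8 m

γ = 1 + K/(m₀c²) = 1 + 2508/139.6 = 18.9656
β = √(1 − 1/γ²) = 0.998609
Dilated lifetime: γτ₀ = 18.9656 × 26.03 ns = 493.675 ns
d = βc·γτ₀ = 0.998609 × (2.998×10^8 m/s) × 4.93675×10^-7 s = 147.8 m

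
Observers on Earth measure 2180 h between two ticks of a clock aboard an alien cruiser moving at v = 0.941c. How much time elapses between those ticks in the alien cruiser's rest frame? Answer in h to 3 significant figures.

τ₀ ≈ 738 h

γ = 1/√(1 − 0.941²) = 2.9550
Proper time: τ₀ = Δt/γ = 2180/2.9550 = 738 h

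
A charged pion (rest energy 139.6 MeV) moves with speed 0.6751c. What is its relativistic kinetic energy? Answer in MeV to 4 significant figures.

γ = 1/√(1 − 0.6751²) = 1.35552
K = (γ − 1)m₀c² = (1.35552 − 1) × 139.6 MeV = 0.355516 × 139.6 MeV = 49.63 MeV

K ≈ 49.63 MeV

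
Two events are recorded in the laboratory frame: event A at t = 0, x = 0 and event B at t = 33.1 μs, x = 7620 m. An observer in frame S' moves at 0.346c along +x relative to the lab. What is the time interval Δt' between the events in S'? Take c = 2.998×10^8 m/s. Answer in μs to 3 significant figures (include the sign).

γ = 1/√(1 − 0.346²) = 1.0658
Δt' = γ(Δt − vΔx/c²) = 1.0658 × (33.1 μs − 0.346×7620 m / (2.998×10^8 m/s))
= 1.0658 × (24.306 μs) = 25.9 μs

Δt' ≈ 25.9 μs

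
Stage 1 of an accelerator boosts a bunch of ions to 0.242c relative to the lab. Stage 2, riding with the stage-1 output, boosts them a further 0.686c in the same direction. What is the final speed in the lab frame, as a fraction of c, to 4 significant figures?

Compose boost 2: (0.686 + 0.242)/(1 + 0.686×0.242) = 0.9280/1.16601 = 0.7959

u ≈ 0.7959c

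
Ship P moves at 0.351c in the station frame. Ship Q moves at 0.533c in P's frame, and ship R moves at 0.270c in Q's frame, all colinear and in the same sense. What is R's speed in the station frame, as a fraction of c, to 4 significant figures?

Compose boost 2: (0.533 + 0.351)/(1 + 0.533×0.351) = 0.8840/1.18708 = 0.744683
Compose boost 3: (0.270 + 0.744683)/(1 + 0.270×0.744683) = 1.01468/1.20106 = 0.8448

u ≈ 0.8448c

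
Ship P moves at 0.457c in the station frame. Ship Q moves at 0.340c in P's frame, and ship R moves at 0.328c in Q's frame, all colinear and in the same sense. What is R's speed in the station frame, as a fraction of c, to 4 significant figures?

Compose boost 2: (0.340 + 0.457)/(1 + 0.340×0.457) = 0.7970/1.15538 = 0.689816
Compose boost 3: (0.328 + 0.689816)/(1 + 0.328×0.689816) = 1.01782/1.22626 = 0.8300

u ≈ 0.8300c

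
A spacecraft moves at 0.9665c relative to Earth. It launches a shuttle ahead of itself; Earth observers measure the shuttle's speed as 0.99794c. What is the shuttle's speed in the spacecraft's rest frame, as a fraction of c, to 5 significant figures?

Inverse velocity addition: u' = (u − v)/(1 − uv/c²)
= (0.99794 − 0.9665)/(1 − 0.99794×0.9665) = 0.031440/0.03549099 = 0.88586

u' ≈ 0.88586c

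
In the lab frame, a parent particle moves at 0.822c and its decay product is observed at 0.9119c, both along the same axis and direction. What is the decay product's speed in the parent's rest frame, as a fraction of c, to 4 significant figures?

u' ≈ 0.3590c

Inverse velocity addition: u' = (u − v)/(1 − uv/c²)
= (0.9119 − 0.822)/(1 − 0.9119×0.822) = 0.08990/0.250418 = 0.3590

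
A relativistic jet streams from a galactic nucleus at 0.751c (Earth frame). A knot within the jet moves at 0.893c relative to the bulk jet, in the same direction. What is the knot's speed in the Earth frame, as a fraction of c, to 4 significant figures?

u ≈ 0.9841c

Relativistic velocity addition: u = (u' + v)/(1 + u'v/c²)
= (0.893 + 0.751)/(1 + 0.893×0.751) = 1.644/1.67064 = 0.9841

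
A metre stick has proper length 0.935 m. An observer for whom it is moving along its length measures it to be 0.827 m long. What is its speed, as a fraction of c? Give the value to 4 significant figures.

β ≈ 0.4666

γ = L₀/L = 0.935/0.827 = 1.13059
β = √(1 − 1/γ²) = 0.4666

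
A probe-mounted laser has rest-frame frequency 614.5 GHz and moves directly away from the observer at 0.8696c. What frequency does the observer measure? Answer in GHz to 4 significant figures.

f_obs ≈ 162.3 GHz

Relativistic Doppler: f_obs = f_src √((1−β)/(1+β))
= 614.5 × √(0.130400/1.86960) = 614.5 × 0.264098 = 162.3 GHz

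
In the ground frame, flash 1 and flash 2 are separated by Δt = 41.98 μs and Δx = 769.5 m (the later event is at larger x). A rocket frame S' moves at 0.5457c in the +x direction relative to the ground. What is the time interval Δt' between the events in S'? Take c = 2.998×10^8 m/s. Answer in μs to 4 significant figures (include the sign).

γ = 1/√(1 − 0.5457²) = 1.19335
Δt' = γ(Δt − vΔx/c²) = 1.19335 × (41.98 μs − 0.5457×769.5 m / (2.998×10^8 m/s))
= 1.19335 × (40.5793 μs) = 48.43 μs

Δt' ≈ 48.43 μs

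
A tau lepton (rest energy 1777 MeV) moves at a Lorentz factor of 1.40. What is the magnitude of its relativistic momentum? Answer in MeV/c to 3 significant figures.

β = √(1 − 1/γ²) = √(1 − 1/1.40²) = 0.69985
p = γβm₀c = 1.40 × 0.69985 × 1777 MeV/c = 1740 MeV/c

p ≈ 1740 MeV/c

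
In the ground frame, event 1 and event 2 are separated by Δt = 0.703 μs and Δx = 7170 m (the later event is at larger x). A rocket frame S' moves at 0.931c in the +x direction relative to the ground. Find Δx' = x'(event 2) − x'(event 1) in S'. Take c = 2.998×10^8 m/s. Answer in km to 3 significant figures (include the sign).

Δx' ≈ 19.1 km

γ = 1/√(1 − 0.931²) = 2.7396
Δx' = γ(Δx − vΔt) = 2.7396 × (7170 m − 0.931×(2.998×10^8 m/s)×0.703×10^-6 s)
= 2.7396 × (6973.8 m) = 19.1 km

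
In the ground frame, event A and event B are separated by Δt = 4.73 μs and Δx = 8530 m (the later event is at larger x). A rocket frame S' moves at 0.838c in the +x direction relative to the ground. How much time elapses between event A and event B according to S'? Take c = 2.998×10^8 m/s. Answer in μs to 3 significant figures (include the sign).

Δt' ≈ -35.0 μs

γ = 1/√(1 − 0.838²) = 1.8326
Δt' = γ(Δt − vΔx/c²) = 1.8326 × (4.73 μs − 0.838×8530 m / (2.998×10^8 m/s))
= 1.8326 × (-19.113 μs) = -35.0 μs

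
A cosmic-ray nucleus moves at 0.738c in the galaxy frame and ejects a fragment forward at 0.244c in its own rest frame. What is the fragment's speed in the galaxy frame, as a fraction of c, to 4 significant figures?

Compose boost 2: (0.244 + 0.738)/(1 + 0.244×0.738) = 0.9820/1.18007 = 0.8322

u ≈ 0.8322c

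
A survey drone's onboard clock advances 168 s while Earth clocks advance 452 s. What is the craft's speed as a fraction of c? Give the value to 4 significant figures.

β ≈ 0.9284

γ = Δt/τ₀ = 452/168 = 2.69048
β = √(1 − 1/γ²) = √(1 − 1/2.69048²) = 0.9284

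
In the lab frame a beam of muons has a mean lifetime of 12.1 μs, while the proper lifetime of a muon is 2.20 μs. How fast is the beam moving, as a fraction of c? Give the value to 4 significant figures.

γ = Δt/τ₀ = 12.1/2.20 = 5.50000
β = √(1 − 1/γ²) = √(1 − 1/5.50000²) = 0.9833

β ≈ 0.9833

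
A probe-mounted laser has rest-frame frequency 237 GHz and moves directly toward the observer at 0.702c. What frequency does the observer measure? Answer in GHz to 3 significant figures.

f_obs ≈ 566 GHz

Relativistic Doppler: f_obs = f_src √((1+β)/(1−β))
= 237 × √(1.7020/0.29800) = 237 × 2.3899 = 566 GHz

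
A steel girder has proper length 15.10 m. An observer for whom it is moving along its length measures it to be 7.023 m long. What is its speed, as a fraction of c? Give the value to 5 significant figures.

β ≈ 0.88526

γ = L₀/L = 15.10/7.023 = 2.150078
β = √(1 − 1/γ²) = 0.88526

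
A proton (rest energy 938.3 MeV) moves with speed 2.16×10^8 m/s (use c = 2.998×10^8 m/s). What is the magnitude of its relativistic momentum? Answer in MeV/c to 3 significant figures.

p ≈ 975 MeV/c

β = v/c = 2.16×10^8 / 2.998×10^8 = 0.72048
γ = 1/√(1 − 0.72048²) = 1.4420
p = γβm₀c = 1.4420 × 0.72048 × 938.3 MeV/c = 975 MeV/c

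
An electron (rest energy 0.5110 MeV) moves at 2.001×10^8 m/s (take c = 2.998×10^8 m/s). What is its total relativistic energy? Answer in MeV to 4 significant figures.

β = v/c = 2.001×10^8 / 2.998×10^8 = 0.667445
γ = 1/√(1 − 0.667445²) = 1.34290
E = γm₀c² = 1.34290 × 0.5110 MeV = 0.6862 MeV

E ≈ 0.6862 MeV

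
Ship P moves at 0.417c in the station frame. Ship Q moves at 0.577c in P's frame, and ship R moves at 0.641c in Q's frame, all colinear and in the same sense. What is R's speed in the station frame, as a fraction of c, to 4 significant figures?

Compose boost 2: (0.577 + 0.417)/(1 + 0.577×0.417) = 0.9940/1.24061 = 0.801219
Compose boost 3: (0.641 + 0.801219)/(1 + 0.641×0.801219) = 1.44222/1.51358 = 0.9529

u ≈ 0.9529c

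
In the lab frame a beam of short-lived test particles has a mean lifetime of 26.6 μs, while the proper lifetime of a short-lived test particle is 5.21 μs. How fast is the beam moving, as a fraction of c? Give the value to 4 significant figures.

γ = Δt/τ₀ = 26.6/5.21 = 5.10557
β = √(1 − 1/γ²) = √(1 − 1/5.10557²) = 0.9806

β ≈ 0.9806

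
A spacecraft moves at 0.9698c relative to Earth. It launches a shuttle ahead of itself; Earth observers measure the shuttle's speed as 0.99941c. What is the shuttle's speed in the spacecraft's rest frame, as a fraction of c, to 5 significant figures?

u' ≈ 0.96223c

Inverse velocity addition: u' = (u − v)/(1 − uv/c²)
= (0.99941 − 0.9698)/(1 − 0.99941×0.9698) = 0.029610/0.03077218 = 0.96223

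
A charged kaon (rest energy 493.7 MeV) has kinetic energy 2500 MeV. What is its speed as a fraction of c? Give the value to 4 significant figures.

γ = 1 + K/(m₀c²) = 1 + 2500/493.7 = 6.06380
β = √(1 − 1/γ²) = 0.9863

β ≈ 0.9863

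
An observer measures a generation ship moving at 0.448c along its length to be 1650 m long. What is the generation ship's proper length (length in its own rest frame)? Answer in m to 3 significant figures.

γ = 1/√(1 − 0.448²) = 1.1185
L₀ = γL = 1.1185 × 1650 = 1850 m

L₀ ≈ 1850 m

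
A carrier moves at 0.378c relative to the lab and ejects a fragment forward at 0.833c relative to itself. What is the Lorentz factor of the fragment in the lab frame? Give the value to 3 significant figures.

u_lab = (0.833 + 0.378)/(1 + 0.833×0.378) = 1.211/1.31487 = 0.921001
γ = 1/√(1 − 0.921001²) = 2.57

γ ≈ 2.57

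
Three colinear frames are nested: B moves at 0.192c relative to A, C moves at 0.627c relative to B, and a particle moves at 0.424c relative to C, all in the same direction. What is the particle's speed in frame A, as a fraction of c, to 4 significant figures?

u ≈ 0.8817c

Compose boost 2: (0.627 + 0.192)/(1 + 0.627×0.192) = 0.8190/1.12038 = 0.730999
Compose boost 3: (0.424 + 0.730999)/(1 + 0.424×0.730999) = 1.15500/1.30994 = 0.8817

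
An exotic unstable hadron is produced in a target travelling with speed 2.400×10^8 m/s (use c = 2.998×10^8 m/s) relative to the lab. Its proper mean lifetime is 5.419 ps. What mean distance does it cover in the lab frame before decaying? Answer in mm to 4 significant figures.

d ≈ 2.170 mm

β = v/c = 2.400×10^8 / 2.998×10^8 = 0.800534
γ = 1/√(1 − 0.800534²) = 1.66865
Dilated lifetime: Δt = γτ₀ = 1.66865 × 5.419 ps = 9.04240 ps
d = vΔt = 0.800534c × 9.04240 ps = 2.40000×10^8 m/s × 9.04240×10^-12 s = 2.170 mm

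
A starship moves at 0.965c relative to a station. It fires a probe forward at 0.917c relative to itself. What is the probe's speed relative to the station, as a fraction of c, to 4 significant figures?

u ≈ 0.9985c

Relativistic velocity addition: u = (u' + v)/(1 + u'v/c²)
= (0.917 + 0.965)/(1 + 0.917×0.965) = 1.882/1.88491 = 0.9985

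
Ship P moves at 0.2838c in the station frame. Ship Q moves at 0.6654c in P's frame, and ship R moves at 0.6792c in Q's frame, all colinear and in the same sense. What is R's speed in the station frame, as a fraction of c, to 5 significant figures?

u ≈ 0.95807c

Compose boost 2: (0.6654 + 0.2838)/(1 + 0.6654×0.2838) = 0.94920/1.188841 = 0.7984250
Compose boost 3: (0.6792 + 0.7984250)/(1 + 0.6792×0.7984250) = 1.477625/1.542290 = 0.95807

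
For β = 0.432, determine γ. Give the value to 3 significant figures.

γ = 1/√(1 − β²) = 1/√(1 − 0.432²) = 1/√(0.81338) = 1.11

γ ≈ 1.11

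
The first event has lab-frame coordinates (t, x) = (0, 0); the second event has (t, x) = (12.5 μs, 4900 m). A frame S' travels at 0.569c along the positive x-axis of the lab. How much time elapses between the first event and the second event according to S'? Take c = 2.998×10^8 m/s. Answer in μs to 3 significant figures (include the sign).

γ = 1/√(1 − 0.569²) = 1.2160
Δt' = γ(Δt − vΔx/c²) = 1.2160 × (12.5 μs − 0.569×4900 m / (2.998×10^8 m/s))
= 1.2160 × (3.2001 μs) = 3.89 μs

Δt' ≈ 3.89 μs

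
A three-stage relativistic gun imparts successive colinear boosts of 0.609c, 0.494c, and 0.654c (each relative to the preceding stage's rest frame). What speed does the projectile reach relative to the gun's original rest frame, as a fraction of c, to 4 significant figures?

Compose boost 2: (0.494 + 0.609)/(1 + 0.494×0.609) = 1.103/1.30085 = 0.847910
Compose boost 3: (0.654 + 0.847910)/(1 + 0.654×0.847910) = 1.50191/1.55453 = 0.9661

u ≈ 0.9661c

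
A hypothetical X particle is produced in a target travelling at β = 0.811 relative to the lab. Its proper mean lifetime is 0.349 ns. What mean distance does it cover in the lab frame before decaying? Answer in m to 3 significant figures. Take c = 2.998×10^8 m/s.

γ = 1/√(1 − 0.811²) = 1.7093
Dilated lifetime: Δt = γτ₀ = 1.7093 × 0.349 ns = 0.59653 ns
d = vΔt = 0.811c × 0.59653 ns = 2.4314×10^8 m/s × 5.9653×10^-10 s = 0.145 m

d ≈ 0.145 m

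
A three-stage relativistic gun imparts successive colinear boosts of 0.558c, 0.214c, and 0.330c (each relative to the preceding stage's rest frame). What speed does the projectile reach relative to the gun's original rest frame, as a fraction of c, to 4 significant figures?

Compose boost 2: (0.214 + 0.558)/(1 + 0.214×0.558) = 0.7720/1.11941 = 0.689648
Compose boost 3: (0.330 + 0.689648)/(1 + 0.330×0.689648) = 1.01965/1.22758 = 0.8306

u ≈ 0.8306c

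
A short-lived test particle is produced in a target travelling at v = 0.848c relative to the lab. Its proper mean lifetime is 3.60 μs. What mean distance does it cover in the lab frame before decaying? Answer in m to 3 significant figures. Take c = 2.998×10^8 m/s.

d ≈ 1730 m

γ = 1/√(1 − 0.848²) = 1.8868
Dilated lifetime: Δt = γτ₀ = 1.8868 × 3.60 μs = 6.7925 μs
d = vΔt = 0.848c × 6.7925 μs = 2.5423×10^8 m/s × 6.7925×10^-6 s = 1730 m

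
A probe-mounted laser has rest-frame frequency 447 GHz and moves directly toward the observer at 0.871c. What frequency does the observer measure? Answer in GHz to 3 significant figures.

Relativistic Doppler: f_obs = f_src √((1+β)/(1−β))
= 447 × √(1.8710/0.12900) = 447 × 3.8084 = 1700 GHz

f_obs ≈ 1700 GHz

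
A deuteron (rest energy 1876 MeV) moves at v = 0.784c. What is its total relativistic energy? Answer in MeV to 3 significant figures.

γ = 1/√(1 − 0.784²) = 1.6109
E = γm₀c² = 1.6109 × 1876 MeV = 3020 MeV

E ≈ 3020 MeV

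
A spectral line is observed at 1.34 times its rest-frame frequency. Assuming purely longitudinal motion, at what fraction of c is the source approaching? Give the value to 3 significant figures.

β ≈ 0.285

f_obs/f_src = √((1+β)/(1−β)) = 1.34  ⇒  (1+β)/(1−β) = 1.7956
β = |1 − D²|/(1 + D²) = |1 − 1.7956|/(1 + 1.7956) = 0.285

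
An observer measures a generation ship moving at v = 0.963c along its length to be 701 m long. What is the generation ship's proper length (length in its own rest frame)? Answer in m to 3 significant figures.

γ = 1/√(1 − 0.963²) = 3.7106
L₀ = γL = 3.7106 × 701 = 2600 m

L₀ ≈ 2600 m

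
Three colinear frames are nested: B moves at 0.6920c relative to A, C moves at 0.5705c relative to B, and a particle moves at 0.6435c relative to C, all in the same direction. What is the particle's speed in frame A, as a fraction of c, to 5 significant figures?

Compose boost 2: (0.5705 + 0.6920)/(1 + 0.5705×0.6920) = 1.2625/1.394786 = 0.9051568
Compose boost 3: (0.6435 + 0.9051568)/(1 + 0.6435×0.9051568) = 1.548657/1.582468 = 0.97863

u ≈ 0.97863c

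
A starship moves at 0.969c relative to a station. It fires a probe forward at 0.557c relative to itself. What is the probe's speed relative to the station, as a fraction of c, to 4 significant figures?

u ≈ 0.9911c

Relativistic velocity addition: u = (u' + v)/(1 + u'v/c²)
= (0.557 + 0.969)/(1 + 0.557×0.969) = 1.526/1.53973 = 0.9911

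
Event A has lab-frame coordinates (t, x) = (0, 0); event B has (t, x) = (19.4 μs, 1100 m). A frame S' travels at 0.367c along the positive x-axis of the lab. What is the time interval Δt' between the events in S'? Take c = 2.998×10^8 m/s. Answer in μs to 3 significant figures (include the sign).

Δt' ≈ 19.4 μs

γ = 1/√(1 − 0.367²) = 1.0750
Δt' = γ(Δt − vΔx/c²) = 1.0750 × (19.4 μs − 0.367×1100 m / (2.998×10^8 m/s))
= 1.0750 × (18.053 μs) = 19.4 μs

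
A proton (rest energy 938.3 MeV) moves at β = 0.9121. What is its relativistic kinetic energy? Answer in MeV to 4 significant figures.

K ≈ 1350 MeV

γ = 1/√(1 − 0.9121²) = 2.43922
K = (γ − 1)m₀c² = (2.43922 − 1) × 938.3 MeV = 1.43922 × 938.3 MeV = 1350 MeV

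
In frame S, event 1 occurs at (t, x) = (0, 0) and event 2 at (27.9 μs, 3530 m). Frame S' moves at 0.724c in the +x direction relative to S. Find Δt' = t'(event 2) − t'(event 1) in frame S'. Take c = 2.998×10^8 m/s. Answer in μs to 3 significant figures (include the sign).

Δt' ≈ 28.1 μs

γ = 1/√(1 − 0.724²) = 1.4497
Δt' = γ(Δt − vΔx/c²) = 1.4497 × (27.9 μs − 0.724×3530 m / (2.998×10^8 m/s))
= 1.4497 × (19.375 μs) = 28.1 μs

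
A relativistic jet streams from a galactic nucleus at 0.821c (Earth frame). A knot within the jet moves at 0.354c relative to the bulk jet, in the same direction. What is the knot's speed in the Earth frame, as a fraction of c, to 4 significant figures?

u ≈ 0.9104c

Relativistic velocity addition: u = (u' + v)/(1 + u'v/c²)
= (0.354 + 0.821)/(1 + 0.354×0.821) = 1.175/1.29063 = 0.9104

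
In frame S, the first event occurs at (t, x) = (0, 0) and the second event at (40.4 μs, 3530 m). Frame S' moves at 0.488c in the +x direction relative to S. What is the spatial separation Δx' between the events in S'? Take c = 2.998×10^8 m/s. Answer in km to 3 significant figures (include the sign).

Δx' ≈ -2.73 km

γ = 1/√(1 − 0.488²) = 1.1457
Δx' = γ(Δx − vΔt) = 1.1457 × (3530 m − 0.488×(2.998×10^8 m/s)×40.4×10^-6 s)
= 1.1457 × (-2380.6 m) = -2.73 km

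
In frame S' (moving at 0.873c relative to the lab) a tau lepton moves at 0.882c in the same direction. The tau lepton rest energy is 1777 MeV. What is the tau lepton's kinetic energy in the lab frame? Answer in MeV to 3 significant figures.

u_lab = (0.882 + 0.873)/(1 + 0.882×0.873) = 0.991533
γ = 1/√(1 − 0.991533²) = 7.7010
K = (γ − 1)m₀c² = (7.7010 − 1) × 1777 = 6.7010 × 1777 = 11900 MeV

K ≈ 11900 MeV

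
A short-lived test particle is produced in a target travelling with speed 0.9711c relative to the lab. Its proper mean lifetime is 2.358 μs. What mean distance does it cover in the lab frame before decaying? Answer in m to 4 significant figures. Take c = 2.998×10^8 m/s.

d ≈ 2876 m

γ = 1/√(1 − 0.9711²) = 4.18983
Dilated lifetime: Δt = γτ₀ = 4.18983 × 2.358 μs = 9.87963 μs
d = vΔt = 0.9711c × 9.87963 μs = 2.91136×10^8 m/s × 9.87963×10^-6 s = 2876 m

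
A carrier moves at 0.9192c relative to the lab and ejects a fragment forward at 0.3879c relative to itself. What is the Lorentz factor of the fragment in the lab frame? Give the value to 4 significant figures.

u_lab = (0.3879 + 0.9192)/(1 + 0.3879×0.9192) = 1.3071/1.356558 = 0.9635418
γ = 1/√(1 − 0.9635418²) = 3.738

γ ≈ 3.738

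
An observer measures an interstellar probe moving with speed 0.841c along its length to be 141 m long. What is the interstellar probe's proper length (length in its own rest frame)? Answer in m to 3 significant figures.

L₀ ≈ 261 m

γ = 1/√(1 − 0.841²) = 1.8483
L₀ = γL = 1.8483 × 141 = 261 m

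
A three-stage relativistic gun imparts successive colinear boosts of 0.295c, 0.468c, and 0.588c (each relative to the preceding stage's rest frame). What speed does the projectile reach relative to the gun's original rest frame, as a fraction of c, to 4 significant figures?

u ≈ 0.9026c

Compose boost 2: (0.468 + 0.295)/(1 + 0.468×0.295) = 0.7630/1.13806 = 0.670439
Compose boost 3: (0.588 + 0.670439)/(1 + 0.588×0.670439) = 1.25844/1.39422 = 0.9026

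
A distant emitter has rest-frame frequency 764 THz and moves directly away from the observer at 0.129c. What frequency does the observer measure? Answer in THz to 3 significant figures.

Relativistic Doppler: f_obs = f_src √((1−β)/(1+β))
= 764 × √(0.87100/1.1290) = 764 × 0.87834 = 671 THz

f_obs ≈ 671 THz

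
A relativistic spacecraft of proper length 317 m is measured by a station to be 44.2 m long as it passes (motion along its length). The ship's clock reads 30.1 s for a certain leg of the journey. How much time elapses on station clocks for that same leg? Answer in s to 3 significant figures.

Δt ≈ 216 s

Length contraction ⇒ γ = L₀/L = 317/44.2 = 7.1719
Time dilation: Δt = γτ₀ = 7.1719 × 30.1 s = 216 s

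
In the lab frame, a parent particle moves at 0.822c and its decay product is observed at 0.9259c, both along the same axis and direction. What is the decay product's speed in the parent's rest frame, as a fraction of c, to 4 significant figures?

Inverse velocity addition: u' = (u − v)/(1 − uv/c²)
= (0.9259 − 0.822)/(1 − 0.9259×0.822) = 0.1039/0.238910 = 0.4349

u' ≈ 0.4349c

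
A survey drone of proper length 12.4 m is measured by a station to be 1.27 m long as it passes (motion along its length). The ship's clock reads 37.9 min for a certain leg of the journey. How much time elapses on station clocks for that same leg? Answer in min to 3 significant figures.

Δt ≈ 370 min

Length contraction ⇒ γ = L₀/L = 12.4/1.27 = 9.7638
Time dilation: Δt = γτ₀ = 9.7638 × 37.9 min = 370 min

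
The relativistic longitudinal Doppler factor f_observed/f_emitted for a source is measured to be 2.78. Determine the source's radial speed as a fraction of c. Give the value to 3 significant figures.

f_obs/f_src = √((1+β)/(1−β)) = 2.78  ⇒  (1+β)/(1−β) = 7.7284
β = |1 − D²|/(1 + D²) = |1 − 7.7284|/(1 + 7.7284) = 0.771

β ≈ 0.771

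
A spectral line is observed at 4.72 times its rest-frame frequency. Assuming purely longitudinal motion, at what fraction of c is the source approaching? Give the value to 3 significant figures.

f_obs/f_src = √((1+β)/(1−β)) = 4.72  ⇒  (1+β)/(1−β) = 22.278
β = |1 − D²|/(1 + D²) = |1 − 22.278|/(1 + 22.278) = 0.914

β ≈ 0.914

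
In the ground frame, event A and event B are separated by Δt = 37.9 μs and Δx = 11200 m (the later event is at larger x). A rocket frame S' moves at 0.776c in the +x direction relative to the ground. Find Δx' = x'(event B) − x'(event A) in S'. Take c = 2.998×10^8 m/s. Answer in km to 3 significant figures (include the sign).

γ = 1/√(1 − 0.776²) = 1.5855
Δx' = γ(Δx − vΔt) = 1.5855 × (11200 m − 0.776×(2.998×10^8 m/s)×37.9×10^-6 s)
= 1.5855 × (2382.8 m) = 3.78 km

Δx' ≈ 3.78 km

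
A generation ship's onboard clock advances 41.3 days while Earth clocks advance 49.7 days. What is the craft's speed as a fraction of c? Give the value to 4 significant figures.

β ≈ 0.5563

γ = Δt/τ₀ = 49.7/41.3 = 1.20339
β = √(1 − 1/γ²) = √(1 − 1/1.20339²) = 0.5563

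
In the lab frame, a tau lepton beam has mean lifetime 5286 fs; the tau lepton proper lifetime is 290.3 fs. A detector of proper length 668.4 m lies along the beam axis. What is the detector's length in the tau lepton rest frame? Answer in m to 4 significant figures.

L ≈ 36.71 m

Time dilation ⇒ γ = Δt/τ₀ = 5286/290.3 = 18.2087
Length contraction: L = L₀/γ = 668.4/18.2087 = 36.71 m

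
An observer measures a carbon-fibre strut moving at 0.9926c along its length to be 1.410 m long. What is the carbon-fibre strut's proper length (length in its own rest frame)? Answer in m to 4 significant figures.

L₀ ≈ 11.61 m

γ = 1/√(1 − 0.9926²) = 8.23520
L₀ = γL = 8.23520 × 1.410 = 11.61 m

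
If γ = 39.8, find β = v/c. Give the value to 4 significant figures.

β = √(1 − 1/γ²) = √(1 − 1/39.8²) = √(0.999369) = 0.9997

β ≈ 0.9997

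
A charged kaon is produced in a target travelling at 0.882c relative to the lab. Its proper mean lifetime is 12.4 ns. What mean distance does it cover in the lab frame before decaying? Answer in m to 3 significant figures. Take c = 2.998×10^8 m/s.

γ = 1/√(1 − 0.882²) = 2.1220
Dilated lifetime: Δt = γτ₀ = 2.1220 × 12.4 ns = 26.313 ns
d = vΔt = 0.882c × 26.313 ns = 2.6442×10^8 m/s × 2.6313×10^-8 s = 6.96 m

d ≈ 6.96 m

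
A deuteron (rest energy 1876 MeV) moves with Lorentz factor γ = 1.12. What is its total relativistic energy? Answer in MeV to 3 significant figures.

γ = 1.12 (given)
E = γm₀c² = 1.12 × 1876 MeV = 2100 MeV

E ≈ 2100 MeV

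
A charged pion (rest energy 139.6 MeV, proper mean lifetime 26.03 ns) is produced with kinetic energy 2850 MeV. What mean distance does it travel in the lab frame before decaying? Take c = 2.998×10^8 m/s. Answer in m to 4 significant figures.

d ≈ 166.9 m

γ = 1 + K/(m₀c²) = 1 + 2850/139.6 = 21.4155
β = √(1 − 1/γ²) = 0.998909
Dilated lifetime: γτ₀ = 21.4155 × 26.03 ns = 557.445 ns
d = βc·γτ₀ = 0.998909 × (2.998×10^8 m/s) × 5.57445×10^-7 s = 166.9 m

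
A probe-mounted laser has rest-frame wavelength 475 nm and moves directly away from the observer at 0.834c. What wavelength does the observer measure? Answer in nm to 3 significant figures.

Relativistic Doppler: λ_obs = λ_src √((1+β)/(1−β))
= 475 × √(1.8340/0.16600) = 475 × 3.3239 = 1580 nm

λ_obs ≈ 1580 nm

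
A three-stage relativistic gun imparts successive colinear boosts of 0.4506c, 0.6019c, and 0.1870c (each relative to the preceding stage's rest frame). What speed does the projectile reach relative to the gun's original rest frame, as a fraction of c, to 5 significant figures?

Compose boost 2: (0.6019 + 0.4506)/(1 + 0.6019×0.4506) = 1.0525/1.271216 = 0.8279473
Compose boost 3: (0.1870 + 0.8279473)/(1 + 0.1870×0.8279473) = 1.014947/1.154826 = 0.87887

u ≈ 0.87887c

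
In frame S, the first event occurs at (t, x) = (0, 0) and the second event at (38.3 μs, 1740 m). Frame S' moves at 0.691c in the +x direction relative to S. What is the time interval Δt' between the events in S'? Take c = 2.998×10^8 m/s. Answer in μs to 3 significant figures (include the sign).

γ = 1/√(1 − 0.691²) = 1.3834
Δt' = γ(Δt − vΔx/c²) = 1.3834 × (38.3 μs − 0.691×1740 m / (2.998×10^8 m/s))
= 1.3834 × (34.290 μs) = 47.4 μs

Δt' ≈ 47.4 μs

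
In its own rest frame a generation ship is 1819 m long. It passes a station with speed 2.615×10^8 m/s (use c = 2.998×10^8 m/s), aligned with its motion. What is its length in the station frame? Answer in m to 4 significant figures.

β = v/c = 2.615×10^8 / 2.998×10^8 = 0.872248
γ = 1/√(1 − 0.872248²) = 2.04472
Length contraction: L = L₀/γ = 1819/2.04472 = 889.6 m

L ≈ 889.6 m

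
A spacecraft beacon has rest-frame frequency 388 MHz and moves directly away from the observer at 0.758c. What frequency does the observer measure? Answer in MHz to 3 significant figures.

f_obs ≈ 144 MHz

Relativistic Doppler: f_obs = f_src √((1−β)/(1+β))
= 388 × √(0.24200/1.7580) = 388 × 0.37102 = 144 MHz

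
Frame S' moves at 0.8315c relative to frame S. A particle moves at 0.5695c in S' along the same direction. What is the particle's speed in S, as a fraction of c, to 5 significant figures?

Relativistic velocity addition: u = (u' + v)/(1 + u'v/c²)
= (0.5695 + 0.8315)/(1 + 0.5695×0.8315) = 1.4010/1.473539 = 0.95077

u ≈ 0.95077c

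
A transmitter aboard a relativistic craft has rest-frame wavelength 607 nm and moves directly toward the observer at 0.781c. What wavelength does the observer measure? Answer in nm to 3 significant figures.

λ_obs ≈ 213 nm

Relativistic Doppler: λ_obs = λ_src √((1−β)/(1+β))
= 607 × √(0.21900/1.7810) = 607 × 0.35066 = 213 nm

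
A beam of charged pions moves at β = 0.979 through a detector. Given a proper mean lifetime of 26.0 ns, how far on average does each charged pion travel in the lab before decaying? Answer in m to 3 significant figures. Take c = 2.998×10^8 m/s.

γ = 1/√(1 − 0.979²) = 4.9053
Dilated lifetime: Δt = γτ₀ = 4.9053 × 26.0 ns = 127.54 ns
d = vΔt = 0.979c × 127.54 ns = 2.9350×10^8 m/s × 1.2754×10^-7 s = 37.4 m

d ≈ 37.4 m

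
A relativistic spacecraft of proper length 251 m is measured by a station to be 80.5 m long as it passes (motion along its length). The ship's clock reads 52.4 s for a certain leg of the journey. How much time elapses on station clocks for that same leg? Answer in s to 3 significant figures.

Δt ≈ 163 s

Length contraction ⇒ γ = L₀/L = 251/80.5 = 3.1180
Time dilation: Δt = γτ₀ = 3.1180 × 52.4 s = 163 s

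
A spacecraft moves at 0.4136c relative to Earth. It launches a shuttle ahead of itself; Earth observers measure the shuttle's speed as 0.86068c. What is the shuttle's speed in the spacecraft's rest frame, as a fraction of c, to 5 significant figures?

u' ≈ 0.69420c

Inverse velocity addition: u' = (u − v)/(1 − uv/c²)
= (0.86068 − 0.4136)/(1 − 0.86068×0.4136) = 0.44708/0.6440228 = 0.69420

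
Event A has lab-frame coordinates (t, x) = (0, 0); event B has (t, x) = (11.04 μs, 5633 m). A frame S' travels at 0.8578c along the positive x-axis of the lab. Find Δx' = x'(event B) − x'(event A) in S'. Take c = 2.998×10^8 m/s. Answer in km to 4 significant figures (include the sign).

Δx' ≈ 5.436 km

γ = 1/√(1 − 0.8578²) = 1.94559
Δx' = γ(Δx − vΔt) = 1.94559 × (5633 m − 0.8578×(2.998×10^8 m/s)×11.04×10^-6 s)
= 1.94559 × (2793.86 m) = 5.436 km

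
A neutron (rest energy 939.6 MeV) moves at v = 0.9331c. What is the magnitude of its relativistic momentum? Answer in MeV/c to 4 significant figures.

p ≈ 2438 MeV/c

γ = 1/√(1 − 0.9331²) = 2.78074
p = γβm₀c = 2.78074 × 0.9331 × 939.6 MeV/c = 2438 MeV/c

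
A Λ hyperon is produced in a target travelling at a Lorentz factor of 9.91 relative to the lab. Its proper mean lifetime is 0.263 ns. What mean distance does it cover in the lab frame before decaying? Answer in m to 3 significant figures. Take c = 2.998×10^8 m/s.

d ≈ 0.777 m

β = √(1 − 1/γ²) = √(1 − 1/9.91²) = 0.99490
Dilated lifetime: Δt = γτ₀ = 9.91 × 0.263 ns = 2.6063 ns
d = vΔt = 0.99490c × 2.6063 ns = 2.9827×10^8 m/s × 2.6063×10^-9 s = 0.777 m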